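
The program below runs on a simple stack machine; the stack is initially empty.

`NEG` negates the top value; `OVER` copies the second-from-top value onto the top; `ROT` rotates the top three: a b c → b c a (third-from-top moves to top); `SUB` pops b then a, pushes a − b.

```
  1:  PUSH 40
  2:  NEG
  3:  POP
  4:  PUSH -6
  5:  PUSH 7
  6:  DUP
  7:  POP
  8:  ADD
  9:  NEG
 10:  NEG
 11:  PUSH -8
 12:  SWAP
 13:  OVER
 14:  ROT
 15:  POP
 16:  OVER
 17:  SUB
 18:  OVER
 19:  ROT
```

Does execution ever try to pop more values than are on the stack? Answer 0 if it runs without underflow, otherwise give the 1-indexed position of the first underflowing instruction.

PUSH 40 -> [40]
NEG     -> [-40]
POP     -> []
PUSH -6 -> [-6]
PUSH 7  -> [-6, 7]
DUP     -> [-6, 7, 7]
POP     -> [-6, 7]
ADD     -> [1]
NEG     -> [-1]
NEG     -> [1]
PUSH -8 -> [1, -8]
SWAP    -> [-8, 1]
OVER    -> [-8, 1, -8]
ROT     -> [1, -8, -8]
POP     -> [1, -8]
OVER    -> [1, -8, 1]
SUB     -> [1, -9]
OVER    -> [1, -9, 1]
ROT     -> [-9, 1, 1]

0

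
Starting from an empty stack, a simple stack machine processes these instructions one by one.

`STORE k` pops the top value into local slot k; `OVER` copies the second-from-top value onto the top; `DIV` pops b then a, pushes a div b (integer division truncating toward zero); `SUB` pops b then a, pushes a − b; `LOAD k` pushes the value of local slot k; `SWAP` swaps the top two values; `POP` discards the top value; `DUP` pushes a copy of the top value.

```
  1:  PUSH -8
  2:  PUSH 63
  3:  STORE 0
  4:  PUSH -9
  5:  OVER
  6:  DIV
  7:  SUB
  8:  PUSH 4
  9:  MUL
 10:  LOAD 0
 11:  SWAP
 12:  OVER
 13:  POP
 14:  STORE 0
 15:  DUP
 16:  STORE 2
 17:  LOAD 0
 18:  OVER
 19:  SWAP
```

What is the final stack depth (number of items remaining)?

3

PUSH -8 : -8
PUSH 63 : -8 63
STORE 0 : -8
PUSH -9 : -8 -9
OVER    : -8 -9 -8
DIV     : -8 1
SUB     : -9
PUSH 4  : -9 4
MUL     : -36
LOAD 0  : -36 63
SWAP    : 63 -36
OVER    : 63 -36 63
POP     : 63 -36
STORE 0 : 63
DUP     : 63 63
STORE 2 : 63
LOAD 0  : 63 -36
OVER    : 63 -36 63
SWAP    : 63 63 -36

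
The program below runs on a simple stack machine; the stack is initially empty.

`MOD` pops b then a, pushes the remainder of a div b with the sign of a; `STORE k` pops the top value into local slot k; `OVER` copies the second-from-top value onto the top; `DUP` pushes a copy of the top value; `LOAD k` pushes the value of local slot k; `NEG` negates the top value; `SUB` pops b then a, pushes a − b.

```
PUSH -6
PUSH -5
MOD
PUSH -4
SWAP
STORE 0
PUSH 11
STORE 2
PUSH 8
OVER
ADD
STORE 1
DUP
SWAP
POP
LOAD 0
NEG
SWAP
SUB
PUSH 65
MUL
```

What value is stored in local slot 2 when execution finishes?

PUSH -6 → -6
PUSH -5 → -6 -5
MOD     → -1
PUSH -4 → -1 -4
SWAP    → -4 -1
STORE 0 → -4
PUSH 11 → -4 11
STORE 2 → -4
PUSH 8  → -4 8
OVER    → -4 8 -4
ADD     → -4 4
STORE 1 → -4
DUP     → -4 -4
SWAP    → -4 -4
POP     → -4
LOAD 0  → -4 -1
NEG     → -4 1
SWAP    → 1 -4
SUB     → 5
PUSH 65 → 5 65
MUL     → 325

11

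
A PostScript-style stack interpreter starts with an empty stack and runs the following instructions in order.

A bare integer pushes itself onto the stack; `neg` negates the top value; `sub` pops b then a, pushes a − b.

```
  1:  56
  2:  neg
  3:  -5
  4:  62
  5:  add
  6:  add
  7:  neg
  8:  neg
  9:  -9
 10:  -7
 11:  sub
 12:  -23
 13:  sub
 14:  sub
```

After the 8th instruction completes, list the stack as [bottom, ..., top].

[1]

56   56
neg  -56
-5   -56 -5
62   -56 -5 62
add  -56 57
add  1
neg  -1
neg  1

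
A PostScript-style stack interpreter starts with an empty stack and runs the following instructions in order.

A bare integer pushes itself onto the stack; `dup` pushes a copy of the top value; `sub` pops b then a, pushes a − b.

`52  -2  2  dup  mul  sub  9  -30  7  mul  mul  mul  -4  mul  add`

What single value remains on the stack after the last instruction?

52  -> [52]
-2  -> [52, -2]
2   -> [52, -2, 2]
dup -> [52, -2, 2, 2]
mul -> [52, -2, 4]
sub -> [52, -6]
9   -> [52, -6, 9]
-30 -> [52, -6, 9, -30]
7   -> [52, -6, 9, -30, 7]
mul -> [52, -6, 9, -210]
mul -> [52, -6, -1890]
mul -> [52, 11340]
-4  -> [52, 11340, -4]
mul -> [52, -45360]
add -> [-45308]

-45308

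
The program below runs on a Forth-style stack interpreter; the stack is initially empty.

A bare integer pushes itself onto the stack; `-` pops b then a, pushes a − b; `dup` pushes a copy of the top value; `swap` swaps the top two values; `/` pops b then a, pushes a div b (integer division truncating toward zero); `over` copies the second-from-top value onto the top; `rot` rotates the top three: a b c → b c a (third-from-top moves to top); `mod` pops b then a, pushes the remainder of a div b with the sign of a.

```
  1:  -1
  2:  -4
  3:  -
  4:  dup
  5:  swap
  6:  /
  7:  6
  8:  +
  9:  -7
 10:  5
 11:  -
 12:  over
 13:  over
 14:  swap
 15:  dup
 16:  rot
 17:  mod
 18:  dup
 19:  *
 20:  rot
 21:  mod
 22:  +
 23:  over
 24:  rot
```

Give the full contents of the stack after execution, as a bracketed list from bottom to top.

-1   → [-1]
-4   → [-1, -4]
-    → [3]
dup  → [3, 3]
swap → [3, 3]
/    → [1]
6    → [1, 6]
+    → [7]
-7   → [7, -7]
5    → [7, -7, 5]
-    → [7, -12]
over → [7, -12, 7]
over → [7, -12, 7, -12]
swap → [7, -12, -12, 7]
dup  → [7, -12, -12, 7, 7]
rot  → [7, -12, 7, 7, -12]
mod  → [7, -12, 7, 7]
dup  → [7, -12, 7, 7, 7]
*    → [7, -12, 7, 49]
rot  → [7, 7, 49, -12]
mod  → [7, 7, 1]
+    → [7, 8]
over → [7, 8, 7]
rot  → [8, 7, 7]

[8, 7, 7]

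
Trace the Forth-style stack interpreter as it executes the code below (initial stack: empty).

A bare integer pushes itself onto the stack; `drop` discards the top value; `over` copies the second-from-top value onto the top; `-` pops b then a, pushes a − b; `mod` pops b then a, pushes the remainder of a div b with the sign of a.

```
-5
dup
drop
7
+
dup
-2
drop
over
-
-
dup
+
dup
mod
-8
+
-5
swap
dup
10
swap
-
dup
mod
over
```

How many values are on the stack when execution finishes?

-5   : [-5]
dup  : [-5, -5]
drop : [-5]
7    : [-5, 7]
+    : [2]
dup  : [2, 2]
-2   : [2, 2, -2]
drop : [2, 2]
over : [2, 2, 2]
-    : [2, 0]
-    : [2]
dup  : [2, 2]
+    : [4]
dup  : [4, 4]
mod  : [0]
-8   : [0, -8]
+    : [-8]
-5   : [-8, -5]
swap : [-5, -8]
dup  : [-5, -8, -8]
10   : [-5, -8, -8, 10]
swap : [-5, -8, 10, -8]
-    : [-5, -8, 18]
dup  : [-5, -8, 18, 18]
mod  : [-5, -8, 0]
over : [-5, -8, 0, -8]

4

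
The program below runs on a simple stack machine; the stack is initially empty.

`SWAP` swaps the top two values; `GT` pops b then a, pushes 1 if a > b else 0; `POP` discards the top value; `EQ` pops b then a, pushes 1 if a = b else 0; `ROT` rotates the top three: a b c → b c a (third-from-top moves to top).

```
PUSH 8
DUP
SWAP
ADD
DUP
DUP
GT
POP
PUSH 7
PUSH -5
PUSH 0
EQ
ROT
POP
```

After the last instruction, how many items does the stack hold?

2

PUSH 8  → [8]
DUP     → [8, 8]
SWAP    → [8, 8]
ADD     → [16]
DUP     → [16, 16]
DUP     → [16, 16, 16]
GT      → [16, 0]
POP     → [16]
PUSH 7  → [16, 7]
PUSH -5 → [16, 7, -5]
PUSH 0  → [16, 7, -5, 0]
EQ      → [16, 7, 0]
ROT     → [7, 0, 16]
POP     → [7, 0]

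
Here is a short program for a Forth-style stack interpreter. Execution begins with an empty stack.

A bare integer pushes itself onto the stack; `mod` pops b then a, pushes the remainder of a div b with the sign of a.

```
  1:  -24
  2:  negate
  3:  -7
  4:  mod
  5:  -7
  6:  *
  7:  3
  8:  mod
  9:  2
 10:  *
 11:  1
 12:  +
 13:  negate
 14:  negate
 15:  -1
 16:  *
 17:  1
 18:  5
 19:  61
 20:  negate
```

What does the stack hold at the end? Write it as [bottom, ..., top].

[-1, 1, 5, -61]

-24    -> [-24]
negate -> [24]
-7     -> [24, -7]
mod    -> [3]
-7     -> [3, -7]
*      -> [-21]
3      -> [-21, 3]
mod    -> [0]
2      -> [0, 2]
*      -> [0]
1      -> [0, 1]
+      -> [1]
negate -> [-1]
negate -> [1]
-1     -> [1, -1]
*      -> [-1]
1      -> [-1, 1]
5      -> [-1, 1, 5]
61     -> [-1, 1, 5, 61]
negate -> [-1, 1, 5, -61]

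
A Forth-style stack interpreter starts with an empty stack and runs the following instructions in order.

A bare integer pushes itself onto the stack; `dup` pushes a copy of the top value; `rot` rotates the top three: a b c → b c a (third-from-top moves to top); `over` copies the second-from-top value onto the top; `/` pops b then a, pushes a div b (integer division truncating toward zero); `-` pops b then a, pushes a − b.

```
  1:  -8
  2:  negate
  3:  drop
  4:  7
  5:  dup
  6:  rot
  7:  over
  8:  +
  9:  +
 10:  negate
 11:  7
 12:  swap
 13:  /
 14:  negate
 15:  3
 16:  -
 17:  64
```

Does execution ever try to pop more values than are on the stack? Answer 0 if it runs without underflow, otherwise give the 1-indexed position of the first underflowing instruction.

-8      [-8]
negate  [8]
drop    []
7       [7]
dup     [7, 7]
rot  — needs 3 operands, stack has 2 → underflow

6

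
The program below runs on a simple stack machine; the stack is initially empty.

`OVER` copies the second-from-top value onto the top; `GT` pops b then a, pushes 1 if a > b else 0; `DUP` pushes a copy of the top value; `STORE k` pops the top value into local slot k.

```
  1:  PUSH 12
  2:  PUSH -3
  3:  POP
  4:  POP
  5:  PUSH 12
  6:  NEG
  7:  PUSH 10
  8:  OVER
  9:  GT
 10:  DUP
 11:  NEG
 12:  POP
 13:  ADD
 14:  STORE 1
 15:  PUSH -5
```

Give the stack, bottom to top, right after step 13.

[-11]

PUSH 12 : 12
PUSH -3 : 12 -3
POP     : 12
POP     : (empty)
PUSH 12 : 12
NEG     : -12
PUSH 10 : -12 10
OVER    : -12 10 -12
GT      : -12 1
DUP     : -12 1 1
NEG     : -12 1 -1
POP     : -12 1
ADD     : -11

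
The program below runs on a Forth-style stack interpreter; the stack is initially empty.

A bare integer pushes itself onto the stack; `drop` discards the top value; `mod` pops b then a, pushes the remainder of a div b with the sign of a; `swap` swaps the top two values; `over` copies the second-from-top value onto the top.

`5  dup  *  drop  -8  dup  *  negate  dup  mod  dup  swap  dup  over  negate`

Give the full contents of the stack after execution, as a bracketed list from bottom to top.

[0, 0, 0, 0]

5       [5]
dup     [5, 5]
*       [25]
drop    []
-8      [-8]
dup     [-8, -8]
*       [64]
negate  [-64]
dup     [-64, -64]
mod     [0]
dup     [0, 0]
swap    [0, 0]
dup     [0, 0, 0]
over    [0, 0, 0, 0]
negate  [0, 0, 0, 0]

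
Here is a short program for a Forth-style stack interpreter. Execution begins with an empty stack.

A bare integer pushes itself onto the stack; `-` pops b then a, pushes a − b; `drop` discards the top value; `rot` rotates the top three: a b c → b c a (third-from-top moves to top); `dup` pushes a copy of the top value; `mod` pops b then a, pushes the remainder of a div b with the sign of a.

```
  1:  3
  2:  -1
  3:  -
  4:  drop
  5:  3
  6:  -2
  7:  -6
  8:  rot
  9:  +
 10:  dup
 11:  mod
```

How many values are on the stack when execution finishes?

2

3    -> [3]
-1   -> [3, -1]
-    -> [4]
drop -> []
3    -> [3]
-2   -> [3, -2]
-6   -> [3, -2, -6]
rot  -> [-2, -6, 3]
+    -> [-2, -3]
dup  -> [-2, -3, -3]
mod  -> [-2, 0]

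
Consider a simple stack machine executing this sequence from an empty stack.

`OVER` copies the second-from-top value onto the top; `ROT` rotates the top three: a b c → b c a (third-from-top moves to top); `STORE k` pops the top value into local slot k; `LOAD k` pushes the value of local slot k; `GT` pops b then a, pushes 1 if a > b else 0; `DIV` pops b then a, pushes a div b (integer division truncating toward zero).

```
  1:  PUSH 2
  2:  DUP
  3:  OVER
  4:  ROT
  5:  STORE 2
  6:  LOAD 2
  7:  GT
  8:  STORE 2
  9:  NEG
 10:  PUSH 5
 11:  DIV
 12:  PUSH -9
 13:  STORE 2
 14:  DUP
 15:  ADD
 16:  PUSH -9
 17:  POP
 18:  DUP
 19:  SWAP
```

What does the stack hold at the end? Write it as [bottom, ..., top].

[0, 0]

PUSH 2  → [2]
DUP     → [2, 2]
OVER    → [2, 2, 2]
ROT     → [2, 2, 2]
STORE 2 → [2, 2]
LOAD 2  → [2, 2, 2]
GT      → [2, 0]
STORE 2 → [2]
NEG     → [-2]
PUSH 5  → [-2, 5]
DIV     → [0]
PUSH -9 → [0, -9]
STORE 2 → [0]
DUP     → [0, 0]
ADD     → [0]
PUSH -9 → [0, -9]
POP     → [0]
DUP     → [0, 0]
SWAP    → [0, 0]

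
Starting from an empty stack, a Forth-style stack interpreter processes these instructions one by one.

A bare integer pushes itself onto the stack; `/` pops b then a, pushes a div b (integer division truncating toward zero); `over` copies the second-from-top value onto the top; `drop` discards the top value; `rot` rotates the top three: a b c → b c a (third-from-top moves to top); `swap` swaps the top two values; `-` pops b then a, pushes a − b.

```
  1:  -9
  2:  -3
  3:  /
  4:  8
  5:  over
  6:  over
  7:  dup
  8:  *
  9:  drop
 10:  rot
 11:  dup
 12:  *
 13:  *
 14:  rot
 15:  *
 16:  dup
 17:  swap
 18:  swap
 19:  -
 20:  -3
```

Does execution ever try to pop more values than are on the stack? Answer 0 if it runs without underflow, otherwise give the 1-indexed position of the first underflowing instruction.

14

-9   -> -9
-3   -> -9 -3
/    -> 3
8    -> 3 8
over -> 3 8 3
over -> 3 8 3 8
dup  -> 3 8 3 8 8
*    -> 3 8 3 64
drop -> 3 8 3
rot  -> 8 3 3
dup  -> 8 3 3 3
*    -> 8 3 9
*    -> 8 27
rot  — needs 3 operands, stack has 2 → underflow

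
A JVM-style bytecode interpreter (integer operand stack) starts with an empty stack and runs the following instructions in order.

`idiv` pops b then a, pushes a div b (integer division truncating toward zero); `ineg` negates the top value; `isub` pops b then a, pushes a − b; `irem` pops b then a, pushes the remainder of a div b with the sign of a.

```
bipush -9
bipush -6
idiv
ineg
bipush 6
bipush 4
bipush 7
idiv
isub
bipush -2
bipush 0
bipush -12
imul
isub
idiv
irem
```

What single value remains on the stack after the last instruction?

bipush -9   [-9]
bipush -6   [-9, -6]
idiv        [1]
ineg        [-1]
bipush 6    [-1, 6]
bipush 4    [-1, 6, 4]
bipush 7    [-1, 6, 4, 7]
idiv        [-1, 6, 0]
isub        [-1, 6]
bipush -2   [-1, 6, -2]
bipush 0    [-1, 6, -2, 0]
bipush -12  [-1, 6, -2, 0, -12]
imul        [-1, 6, -2, 0]
isub        [-1, 6, -2]
idiv        [-1, -3]
irem        [-1]

-1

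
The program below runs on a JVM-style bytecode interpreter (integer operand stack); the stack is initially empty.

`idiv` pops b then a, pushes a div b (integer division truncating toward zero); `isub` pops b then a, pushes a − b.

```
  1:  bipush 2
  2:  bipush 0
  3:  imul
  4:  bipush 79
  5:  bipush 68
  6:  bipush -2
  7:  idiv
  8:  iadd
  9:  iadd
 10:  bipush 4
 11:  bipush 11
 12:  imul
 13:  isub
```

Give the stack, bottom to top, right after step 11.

bipush 2   [2]
bipush 0   [2, 0]
imul       [0]
bipush 79  [0, 79]
bipush 68  [0, 79, 68]
bipush -2  [0, 79, 68, -2]
idiv       [0, 79, -34]
iadd       [0, 45]
iadd       [45]
bipush 4   [45, 4]
bipush 11  [45, 4, 11]

[45, 4, 11]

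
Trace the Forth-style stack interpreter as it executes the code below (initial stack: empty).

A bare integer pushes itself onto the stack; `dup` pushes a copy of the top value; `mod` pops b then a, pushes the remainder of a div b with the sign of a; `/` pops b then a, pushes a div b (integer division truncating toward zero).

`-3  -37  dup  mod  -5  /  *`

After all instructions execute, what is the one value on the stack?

0

-3   [-3]
-37  [-3, -37]
dup  [-3, -37, -37]
mod  [-3, 0]
-5   [-3, 0, -5]
/    [-3, 0]
*    [0]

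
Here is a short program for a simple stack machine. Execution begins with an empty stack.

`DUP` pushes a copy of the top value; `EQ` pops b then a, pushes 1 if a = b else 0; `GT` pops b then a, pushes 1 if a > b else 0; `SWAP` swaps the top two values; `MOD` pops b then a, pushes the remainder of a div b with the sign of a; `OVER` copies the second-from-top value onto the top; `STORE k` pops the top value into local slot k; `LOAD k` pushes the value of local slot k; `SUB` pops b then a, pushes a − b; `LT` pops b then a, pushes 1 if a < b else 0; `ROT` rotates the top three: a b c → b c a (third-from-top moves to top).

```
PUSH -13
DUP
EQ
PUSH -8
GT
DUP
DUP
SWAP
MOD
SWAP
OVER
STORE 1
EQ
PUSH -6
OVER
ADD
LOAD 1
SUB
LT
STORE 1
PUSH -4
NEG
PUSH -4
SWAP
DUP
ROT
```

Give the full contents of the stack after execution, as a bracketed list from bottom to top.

[4, 4, -4]

PUSH -13  [-13]
DUP       [-13, -13]
EQ        [1]
PUSH -8   [1, -8]
GT        [1]
DUP       [1, 1]
DUP       [1, 1, 1]
SWAP      [1, 1, 1]
MOD       [1, 0]
SWAP      [0, 1]
OVER      [0, 1, 0]
STORE 1   [0, 1]
EQ        [0]
PUSH -6   [0, -6]
OVER      [0, -6, 0]
ADD       [0, -6]
LOAD 1    [0, -6, 0]
SUB       [0, -6]
LT        [0]
STORE 1   []
PUSH -4   [-4]
NEG       [4]
PUSH -4   [4, -4]
SWAP      [-4, 4]
DUP       [-4, 4, 4]
ROT       [4, 4, -4]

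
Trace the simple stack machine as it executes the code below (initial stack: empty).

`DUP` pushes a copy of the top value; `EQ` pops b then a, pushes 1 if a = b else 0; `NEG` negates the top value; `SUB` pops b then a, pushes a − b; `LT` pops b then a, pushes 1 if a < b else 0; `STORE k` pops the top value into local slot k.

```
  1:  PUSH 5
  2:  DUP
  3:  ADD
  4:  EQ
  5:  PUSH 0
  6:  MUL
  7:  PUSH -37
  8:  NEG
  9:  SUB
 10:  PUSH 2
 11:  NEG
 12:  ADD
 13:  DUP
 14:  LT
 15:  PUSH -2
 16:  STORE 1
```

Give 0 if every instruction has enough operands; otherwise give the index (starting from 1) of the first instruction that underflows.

4

PUSH 5  5
DUP     5 5
ADD     10
EQ  — needs 2 operands, stack has 1 → underflow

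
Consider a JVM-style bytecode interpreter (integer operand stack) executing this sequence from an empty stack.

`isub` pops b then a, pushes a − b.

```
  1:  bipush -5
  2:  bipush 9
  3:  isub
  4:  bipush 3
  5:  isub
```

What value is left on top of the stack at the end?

bipush -5 -> [-5]
bipush 9  -> [-5, 9]
isub      -> [-14]
bipush 3  -> [-14, 3]
isub      -> [-17]

-17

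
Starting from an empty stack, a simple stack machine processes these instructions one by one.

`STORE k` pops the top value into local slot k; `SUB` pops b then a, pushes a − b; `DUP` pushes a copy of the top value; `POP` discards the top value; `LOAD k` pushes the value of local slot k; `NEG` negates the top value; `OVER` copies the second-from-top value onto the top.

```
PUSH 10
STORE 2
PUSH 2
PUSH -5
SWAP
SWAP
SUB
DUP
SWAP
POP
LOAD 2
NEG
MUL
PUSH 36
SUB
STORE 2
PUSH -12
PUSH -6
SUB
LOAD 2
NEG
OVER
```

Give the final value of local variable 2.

PUSH 10  -> 10
STORE 2  -> (empty)
PUSH 2   -> 2
PUSH -5  -> 2 -5
SWAP     -> -5 2
SWAP     -> 2 -5
SUB      -> 7
DUP      -> 7 7
SWAP     -> 7 7
POP      -> 7
LOAD 2   -> 7 10
NEG      -> 7 -10
MUL      -> -70
PUSH 36  -> -70 36
SUB      -> -106
STORE 2  -> (empty)
PUSH -12 -> -12
PUSH -6  -> -12 -6
SUB      -> -6
LOAD 2   -> -6 -106
NEG      -> -6 106
OVER     -> -6 106 -6

-106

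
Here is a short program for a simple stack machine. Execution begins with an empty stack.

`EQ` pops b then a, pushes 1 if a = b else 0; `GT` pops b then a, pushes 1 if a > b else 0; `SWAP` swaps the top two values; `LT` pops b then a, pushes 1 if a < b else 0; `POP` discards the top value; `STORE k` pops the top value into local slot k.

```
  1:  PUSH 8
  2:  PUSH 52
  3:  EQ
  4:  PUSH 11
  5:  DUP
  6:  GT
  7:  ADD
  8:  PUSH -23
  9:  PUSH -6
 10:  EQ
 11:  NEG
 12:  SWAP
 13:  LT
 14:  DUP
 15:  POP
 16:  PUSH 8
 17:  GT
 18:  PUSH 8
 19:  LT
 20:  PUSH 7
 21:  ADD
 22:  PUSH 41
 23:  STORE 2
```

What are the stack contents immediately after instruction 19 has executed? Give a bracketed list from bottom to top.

PUSH 8   → 8
PUSH 52  → 8 52
EQ       → 0
PUSH 11  → 0 11
DUP      → 0 11 11
GT       → 0 0
ADD      → 0
PUSH -23 → 0 -23
PUSH -6  → 0 -23 -6
EQ       → 0 0
NEG      → 0 0
SWAP     → 0 0
LT       → 0
DUP      → 0 0
POP      → 0
PUSH 8   → 0 8
GT       → 0
PUSH 8   → 0 8
LT       → 1

[1]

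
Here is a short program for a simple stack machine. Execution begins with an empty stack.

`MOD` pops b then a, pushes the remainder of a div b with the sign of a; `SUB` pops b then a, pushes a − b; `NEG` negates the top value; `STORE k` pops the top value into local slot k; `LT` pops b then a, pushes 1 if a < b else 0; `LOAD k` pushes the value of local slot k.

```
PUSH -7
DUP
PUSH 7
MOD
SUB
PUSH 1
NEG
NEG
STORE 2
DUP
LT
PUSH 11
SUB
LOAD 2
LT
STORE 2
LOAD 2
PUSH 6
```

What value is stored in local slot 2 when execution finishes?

PUSH -7 -> [-7]
DUP     -> [-7, -7]
PUSH 7  -> [-7, -7, 7]
MOD     -> [-7, 0]
SUB     -> [-7]
PUSH 1  -> [-7, 1]
NEG     -> [-7, -1]
NEG     -> [-7, 1]
STORE 2 -> [-7]
DUP     -> [-7, -7]
LT      -> [0]
PUSH 11 -> [0, 11]
SUB     -> [-11]
LOAD 2  -> [-11, 1]
LT      -> [1]
STORE 2 -> []
LOAD 2  -> [1]
PUSH 6  -> [1, 6]

1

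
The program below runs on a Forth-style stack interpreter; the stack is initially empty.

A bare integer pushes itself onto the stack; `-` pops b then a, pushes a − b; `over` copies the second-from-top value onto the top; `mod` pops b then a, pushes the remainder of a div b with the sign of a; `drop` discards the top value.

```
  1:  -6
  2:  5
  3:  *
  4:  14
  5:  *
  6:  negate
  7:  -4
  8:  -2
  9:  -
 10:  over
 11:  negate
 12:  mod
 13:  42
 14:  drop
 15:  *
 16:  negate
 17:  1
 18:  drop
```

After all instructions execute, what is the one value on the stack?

840

-6     -> -6
5      -> -6 5
*      -> -30
14     -> -30 14
*      -> -420
negate -> 420
-4     -> 420 -4
-2     -> 420 -4 -2
-      -> 420 -2
over   -> 420 -2 420
negate -> 420 -2 -420
mod    -> 420 -2
42     -> 420 -2 42
drop   -> 420 -2
*      -> -840
negate -> 840
1      -> 840 1
drop   -> 840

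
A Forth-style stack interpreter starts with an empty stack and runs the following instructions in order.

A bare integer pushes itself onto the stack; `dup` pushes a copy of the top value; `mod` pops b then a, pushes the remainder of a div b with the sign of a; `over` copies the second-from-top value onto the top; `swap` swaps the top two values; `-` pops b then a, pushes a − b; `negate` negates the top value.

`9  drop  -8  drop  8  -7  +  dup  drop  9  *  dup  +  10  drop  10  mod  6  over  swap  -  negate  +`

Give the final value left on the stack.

9       [9]
drop    []
-8      [-8]
drop    []
8       [8]
-7      [8, -7]
+       [1]
dup     [1, 1]
drop    [1]
9       [1, 9]
*       [9]
dup     [9, 9]
+       [18]
10      [18, 10]
drop    [18]
10      [18, 10]
mod     [8]
6       [8, 6]
over    [8, 6, 8]
swap    [8, 8, 6]
-       [8, 2]
negate  [8, -2]
+       [6]

6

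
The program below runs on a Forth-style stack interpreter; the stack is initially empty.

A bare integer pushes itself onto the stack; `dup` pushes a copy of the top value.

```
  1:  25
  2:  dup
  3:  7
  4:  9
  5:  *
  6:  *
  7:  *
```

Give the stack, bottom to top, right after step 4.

[25, 25, 7, 9]

25  : 25
dup : 25 25
7   : 25 25 7
9   : 25 25 7 9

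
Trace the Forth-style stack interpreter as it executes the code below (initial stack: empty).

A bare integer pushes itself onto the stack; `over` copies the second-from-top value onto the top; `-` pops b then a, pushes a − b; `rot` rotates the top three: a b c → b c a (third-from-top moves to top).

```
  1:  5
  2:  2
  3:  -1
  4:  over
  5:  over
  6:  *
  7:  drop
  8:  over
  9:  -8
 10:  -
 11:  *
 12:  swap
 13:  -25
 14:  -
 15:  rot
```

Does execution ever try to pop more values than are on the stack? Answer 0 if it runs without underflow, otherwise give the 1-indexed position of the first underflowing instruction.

5    → 5
2    → 5 2
-1   → 5 2 -1
over → 5 2 -1 2
over → 5 2 -1 2 -1
*    → 5 2 -1 -2
drop → 5 2 -1
over → 5 2 -1 2
-8   → 5 2 -1 2 -8
-    → 5 2 -1 10
*    → 5 2 -10
swap → 5 -10 2
-25  → 5 -10 2 -25
-    → 5 -10 27
rot  → -10 27 5

0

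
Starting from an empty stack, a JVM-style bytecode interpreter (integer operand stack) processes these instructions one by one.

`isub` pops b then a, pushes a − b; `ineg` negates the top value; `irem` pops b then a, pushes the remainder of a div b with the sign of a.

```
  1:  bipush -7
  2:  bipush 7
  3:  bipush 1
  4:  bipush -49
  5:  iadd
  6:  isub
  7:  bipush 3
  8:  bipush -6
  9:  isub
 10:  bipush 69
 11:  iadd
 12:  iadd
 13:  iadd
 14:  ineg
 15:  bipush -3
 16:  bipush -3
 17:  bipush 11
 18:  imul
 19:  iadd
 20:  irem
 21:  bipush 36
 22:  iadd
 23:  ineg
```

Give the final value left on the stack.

-18

bipush -7  -> -7
bipush 7   -> -7 7
bipush 1   -> -7 7 1
bipush -49 -> -7 7 1 -49
iadd       -> -7 7 -48
isub       -> -7 55
bipush 3   -> -7 55 3
bipush -6  -> -7 55 3 -6
isub       -> -7 55 9
bipush 69  -> -7 55 9 69
iadd       -> -7 55 78
iadd       -> -7 133
iadd       -> 126
ineg       -> -126
bipush -3  -> -126 -3
bipush -3  -> -126 -3 -3
bipush 11  -> -126 -3 -3 11
imul       -> -126 -3 -33
iadd       -> -126 -36
irem       -> -18
bipush 36  -> -18 36
iadd       -> 18
ineg       -> -18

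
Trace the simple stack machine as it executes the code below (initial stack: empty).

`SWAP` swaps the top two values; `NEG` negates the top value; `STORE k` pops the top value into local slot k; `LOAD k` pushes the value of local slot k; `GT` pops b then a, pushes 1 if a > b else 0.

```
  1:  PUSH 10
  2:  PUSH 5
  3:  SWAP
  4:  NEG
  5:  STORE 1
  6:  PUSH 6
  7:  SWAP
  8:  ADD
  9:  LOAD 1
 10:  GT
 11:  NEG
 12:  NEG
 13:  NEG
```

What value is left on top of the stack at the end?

-1

PUSH 10 → [10]
PUSH 5  → [10, 5]
SWAP    → [5, 10]
NEG     → [5, -10]
STORE 1 → [5]
PUSH 6  → [5, 6]
SWAP    → [6, 5]
ADD     → [11]
LOAD 1  → [11, -10]
GT      → [1]
NEG     → [-1]
NEG     → [1]
NEG     → [-1]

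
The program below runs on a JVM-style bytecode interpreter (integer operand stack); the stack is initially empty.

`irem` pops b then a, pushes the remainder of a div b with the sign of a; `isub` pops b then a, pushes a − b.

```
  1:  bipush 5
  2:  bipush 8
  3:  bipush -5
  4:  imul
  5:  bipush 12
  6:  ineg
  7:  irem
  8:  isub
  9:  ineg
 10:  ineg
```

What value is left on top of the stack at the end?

9

bipush 5  : 5
bipush 8  : 5 8
bipush -5 : 5 8 -5
imul      : 5 -40
bipush 12 : 5 -40 12
ineg      : 5 -40 -12
irem      : 5 -4
isub      : 9
ineg      : -9
ineg      : 9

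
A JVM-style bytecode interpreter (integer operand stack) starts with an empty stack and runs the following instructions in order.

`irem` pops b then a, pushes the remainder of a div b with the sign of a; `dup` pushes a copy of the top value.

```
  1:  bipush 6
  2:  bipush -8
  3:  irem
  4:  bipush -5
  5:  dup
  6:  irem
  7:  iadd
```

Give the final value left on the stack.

bipush 6  → [6]
bipush -8 → [6, -8]
irem      → [6]
bipush -5 → [6, -5]
dup       → [6, -5, -5]
irem      → [6, 0]
iadd      → [6]

6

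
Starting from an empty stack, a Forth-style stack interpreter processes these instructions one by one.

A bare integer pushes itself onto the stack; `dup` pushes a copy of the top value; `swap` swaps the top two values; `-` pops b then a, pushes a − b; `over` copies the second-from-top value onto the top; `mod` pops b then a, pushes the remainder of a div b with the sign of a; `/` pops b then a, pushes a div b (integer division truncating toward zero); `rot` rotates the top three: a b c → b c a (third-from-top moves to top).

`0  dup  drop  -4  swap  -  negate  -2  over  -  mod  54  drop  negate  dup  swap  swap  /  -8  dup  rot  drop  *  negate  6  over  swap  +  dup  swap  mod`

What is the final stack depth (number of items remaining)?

0      → 0
dup    → 0 0
drop   → 0
-4     → 0 -4
swap   → -4 0
-      → -4
negate → 4
-2     → 4 -2
over   → 4 -2 4
-      → 4 -6
mod    → 4
54     → 4 54
drop   → 4
negate → -4
dup    → -4 -4
swap   → -4 -4
swap   → -4 -4
/      → 1
-8     → 1 -8
dup    → 1 -8 -8
rot    → -8 -8 1
drop   → -8 -8
*      → 64
negate → -64
6      → -64 6
over   → -64 6 -64
swap   → -64 -64 6
+      → -64 -58
dup    → -64 -58 -58
swap   → -64 -58 -58
mod    → -64 0

2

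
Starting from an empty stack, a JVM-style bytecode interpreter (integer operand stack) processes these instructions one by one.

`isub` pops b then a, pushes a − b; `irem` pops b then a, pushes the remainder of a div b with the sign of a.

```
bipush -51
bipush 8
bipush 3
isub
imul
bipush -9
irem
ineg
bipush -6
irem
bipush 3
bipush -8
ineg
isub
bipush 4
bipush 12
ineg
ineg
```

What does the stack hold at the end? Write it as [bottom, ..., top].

[3, -5, 4, 12]

bipush -51 : -51
bipush 8   : -51 8
bipush 3   : -51 8 3
isub       : -51 5
imul       : -255
bipush -9  : -255 -9
irem       : -3
ineg       : 3
bipush -6  : 3 -6
irem       : 3
bipush 3   : 3 3
bipush -8  : 3 3 -8
ineg       : 3 3 8
isub       : 3 -5
bipush 4   : 3 -5 4
bipush 12  : 3 -5 4 12
ineg       : 3 -5 4 -12
ineg       : 3 -5 4 12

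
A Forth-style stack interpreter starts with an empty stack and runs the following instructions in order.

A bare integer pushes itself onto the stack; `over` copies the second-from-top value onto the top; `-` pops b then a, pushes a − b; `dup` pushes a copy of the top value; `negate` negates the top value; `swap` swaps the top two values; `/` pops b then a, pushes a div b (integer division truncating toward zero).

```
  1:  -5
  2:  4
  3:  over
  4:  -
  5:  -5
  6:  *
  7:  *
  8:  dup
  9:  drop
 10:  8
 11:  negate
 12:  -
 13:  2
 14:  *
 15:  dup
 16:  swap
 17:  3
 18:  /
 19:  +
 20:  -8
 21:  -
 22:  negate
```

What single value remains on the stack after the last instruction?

-629

-5      -5
4       -5 4
over    -5 4 -5
-       -5 9
-5      -5 9 -5
*       -5 -45
*       225
dup     225 225
drop    225
8       225 8
negate  225 -8
-       233
2       233 2
*       466
dup     466 466
swap    466 466
3       466 466 3
/       466 155
+       621
-8      621 -8
-       629
negate  -629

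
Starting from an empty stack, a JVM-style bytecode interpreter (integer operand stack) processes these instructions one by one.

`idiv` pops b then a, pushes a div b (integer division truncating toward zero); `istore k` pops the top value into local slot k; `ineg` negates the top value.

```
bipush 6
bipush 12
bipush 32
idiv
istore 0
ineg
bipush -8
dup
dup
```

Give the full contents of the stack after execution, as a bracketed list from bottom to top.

bipush 6   [6]
bipush 12  [6, 12]
bipush 32  [6, 12, 32]
idiv       [6, 0]
istore 0   [6]
ineg       [-6]
bipush -8  [-6, -8]
dup        [-6, -8, -8]
dup        [-6, -8, -8, -8]

[-6, -8, -8, -8]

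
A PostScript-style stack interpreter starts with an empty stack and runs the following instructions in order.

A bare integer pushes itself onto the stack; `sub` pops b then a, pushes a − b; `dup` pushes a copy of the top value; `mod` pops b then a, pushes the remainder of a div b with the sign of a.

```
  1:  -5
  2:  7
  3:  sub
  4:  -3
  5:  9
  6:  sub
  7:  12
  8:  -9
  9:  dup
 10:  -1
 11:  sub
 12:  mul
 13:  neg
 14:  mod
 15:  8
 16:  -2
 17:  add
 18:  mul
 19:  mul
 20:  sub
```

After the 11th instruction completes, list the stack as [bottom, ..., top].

[-12, -12, 12, -9, -8]

-5  : -5
7   : -5 7
sub : -12
-3  : -12 -3
9   : -12 -3 9
sub : -12 -12
12  : -12 -12 12
-9  : -12 -12 12 -9
dup : -12 -12 12 -9 -9
-1  : -12 -12 12 -9 -9 -1
sub : -12 -12 12 -9 -8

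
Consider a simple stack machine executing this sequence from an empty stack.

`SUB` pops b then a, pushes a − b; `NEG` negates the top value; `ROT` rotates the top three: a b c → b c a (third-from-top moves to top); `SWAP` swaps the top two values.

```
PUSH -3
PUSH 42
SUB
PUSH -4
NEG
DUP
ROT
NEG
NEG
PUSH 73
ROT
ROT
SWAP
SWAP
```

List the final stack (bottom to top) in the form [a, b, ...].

PUSH -3 → -3
PUSH 42 → -3 42
SUB     → -45
PUSH -4 → -45 -4
NEG     → -45 4
DUP     → -45 4 4
ROT     → 4 4 -45
NEG     → 4 4 45
NEG     → 4 4 -45
PUSH 73 → 4 4 -45 73
ROT     → 4 -45 73 4
ROT     → 4 73 4 -45
SWAP    → 4 73 -45 4
SWAP    → 4 73 4 -45

[4, 73, 4, -45]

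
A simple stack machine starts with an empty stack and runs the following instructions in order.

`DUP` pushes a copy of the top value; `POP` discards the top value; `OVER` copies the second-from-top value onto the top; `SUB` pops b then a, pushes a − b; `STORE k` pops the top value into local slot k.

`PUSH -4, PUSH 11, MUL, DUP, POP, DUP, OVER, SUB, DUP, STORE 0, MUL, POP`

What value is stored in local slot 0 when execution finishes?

PUSH -4 -> [-4]
PUSH 11 -> [-4, 11]
MUL     -> [-44]
DUP     -> [-44, -44]
POP     -> [-44]
DUP     -> [-44, -44]
OVER    -> [-44, -44, -44]
SUB     -> [-44, 0]
DUP     -> [-44, 0, 0]
STORE 0 -> [-44, 0]
MUL     -> [0]
POP     -> []

0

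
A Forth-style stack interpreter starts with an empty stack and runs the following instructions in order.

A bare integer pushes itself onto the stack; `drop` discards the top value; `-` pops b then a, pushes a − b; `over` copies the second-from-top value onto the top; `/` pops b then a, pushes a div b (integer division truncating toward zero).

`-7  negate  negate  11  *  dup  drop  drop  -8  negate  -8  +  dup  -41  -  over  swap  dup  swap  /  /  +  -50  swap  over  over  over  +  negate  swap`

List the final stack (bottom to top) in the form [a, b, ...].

-7     -> -7
negate -> 7
negate -> -7
11     -> -7 11
*      -> -77
dup    -> -77 -77
drop   -> -77
drop   -> (empty)
-8     -> -8
negate -> 8
-8     -> 8 -8
+      -> 0
dup    -> 0 0
-41    -> 0 0 -41
-      -> 0 41
over   -> 0 41 0
swap   -> 0 0 41
dup    -> 0 0 41 41
swap   -> 0 0 41 41
/      -> 0 0 1
/      -> 0 0
+      -> 0
-50    -> 0 -50
swap   -> -50 0
over   -> -50 0 -50
over   -> -50 0 -50 0
over   -> -50 0 -50 0 -50
+      -> -50 0 -50 -50
negate -> -50 0 -50 50
swap   -> -50 0 50 -50

[-50, 0, 50, -50]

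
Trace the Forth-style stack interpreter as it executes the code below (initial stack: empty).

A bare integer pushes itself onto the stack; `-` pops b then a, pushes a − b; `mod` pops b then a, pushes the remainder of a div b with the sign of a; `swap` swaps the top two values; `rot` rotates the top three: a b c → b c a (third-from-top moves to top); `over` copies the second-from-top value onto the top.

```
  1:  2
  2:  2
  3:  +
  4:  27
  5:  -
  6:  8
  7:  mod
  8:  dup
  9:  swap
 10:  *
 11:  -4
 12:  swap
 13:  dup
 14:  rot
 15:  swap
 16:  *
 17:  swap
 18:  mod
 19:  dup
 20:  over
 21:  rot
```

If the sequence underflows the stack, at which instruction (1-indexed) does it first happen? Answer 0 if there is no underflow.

0

2    : 2
2    : 2 2
+    : 4
27   : 4 27
-    : -23
8    : -23 8
mod  : -7
dup  : -7 -7
swap : -7 -7
*    : 49
-4   : 49 -4
swap : -4 49
dup  : -4 49 49
rot  : 49 49 -4
swap : 49 -4 49
*    : 49 -196
swap : -196 49
mod  : 0
dup  : 0 0
over : 0 0 0
rot  : 0 0 0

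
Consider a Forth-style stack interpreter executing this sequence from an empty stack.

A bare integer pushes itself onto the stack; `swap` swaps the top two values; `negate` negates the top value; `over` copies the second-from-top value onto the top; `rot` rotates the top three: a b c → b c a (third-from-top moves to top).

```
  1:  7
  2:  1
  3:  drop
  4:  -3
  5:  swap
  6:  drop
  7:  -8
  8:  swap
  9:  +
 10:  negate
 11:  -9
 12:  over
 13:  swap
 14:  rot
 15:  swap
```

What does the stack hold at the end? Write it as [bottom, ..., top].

[11, 11, -9]

7      : 7
1      : 7 1
drop   : 7
-3     : 7 -3
swap   : -3 7
drop   : -3
-8     : -3 -8
swap   : -8 -3
+      : -11
negate : 11
-9     : 11 -9
over   : 11 -9 11
swap   : 11 11 -9
rot    : 11 -9 11
swap   : 11 11 -9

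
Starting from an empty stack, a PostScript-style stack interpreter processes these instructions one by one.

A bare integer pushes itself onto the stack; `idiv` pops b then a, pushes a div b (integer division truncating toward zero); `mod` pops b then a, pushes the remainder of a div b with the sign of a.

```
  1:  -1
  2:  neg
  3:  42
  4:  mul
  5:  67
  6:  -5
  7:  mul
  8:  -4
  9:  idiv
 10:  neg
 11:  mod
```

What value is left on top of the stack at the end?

-1   → -1
neg  → 1
42   → 1 42
mul  → 42
67   → 42 67
-5   → 42 67 -5
mul  → 42 -335
-4   → 42 -335 -4
idiv → 42 83
neg  → 42 -83
mod  → 42

42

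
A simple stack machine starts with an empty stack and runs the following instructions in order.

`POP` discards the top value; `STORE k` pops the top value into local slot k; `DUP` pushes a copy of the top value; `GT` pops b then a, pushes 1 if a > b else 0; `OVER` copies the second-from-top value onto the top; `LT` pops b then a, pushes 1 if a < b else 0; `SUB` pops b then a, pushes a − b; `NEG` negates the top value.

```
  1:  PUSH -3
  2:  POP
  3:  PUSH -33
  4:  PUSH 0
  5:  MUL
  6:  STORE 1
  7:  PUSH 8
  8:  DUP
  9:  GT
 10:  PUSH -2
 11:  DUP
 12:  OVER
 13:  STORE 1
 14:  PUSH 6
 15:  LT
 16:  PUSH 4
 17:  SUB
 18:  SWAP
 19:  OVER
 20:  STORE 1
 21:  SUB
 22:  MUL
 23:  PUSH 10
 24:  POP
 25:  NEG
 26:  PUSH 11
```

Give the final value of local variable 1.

PUSH -3   -3
POP       (empty)
PUSH -33  -33
PUSH 0    -33 0
MUL       0
STORE 1   (empty)
PUSH 8    8
DUP       8 8
GT        0
PUSH -2   0 -2
DUP       0 -2 -2
OVER      0 -2 -2 -2
STORE 1   0 -2 -2
PUSH 6    0 -2 -2 6
LT        0 -2 1
PUSH 4    0 -2 1 4
SUB       0 -2 -3
SWAP      0 -3 -2
OVER      0 -3 -2 -3
STORE 1   0 -3 -2
SUB       0 -1
MUL       0
PUSH 10   0 10
POP       0
NEG       0
PUSH 11   0 11

-3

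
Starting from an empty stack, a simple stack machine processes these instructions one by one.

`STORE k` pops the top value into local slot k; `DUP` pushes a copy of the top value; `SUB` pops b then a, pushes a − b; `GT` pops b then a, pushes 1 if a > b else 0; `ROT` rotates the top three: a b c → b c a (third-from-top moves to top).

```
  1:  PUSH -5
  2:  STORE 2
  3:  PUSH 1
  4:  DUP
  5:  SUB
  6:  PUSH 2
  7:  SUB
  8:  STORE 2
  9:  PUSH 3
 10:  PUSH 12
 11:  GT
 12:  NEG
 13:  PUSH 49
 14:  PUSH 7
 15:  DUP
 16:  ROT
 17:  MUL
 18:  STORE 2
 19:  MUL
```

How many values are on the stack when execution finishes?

1

PUSH -5 → [-5]
STORE 2 → []
PUSH 1  → [1]
DUP     → [1, 1]
SUB     → [0]
PUSH 2  → [0, 2]
SUB     → [-2]
STORE 2 → []
PUSH 3  → [3]
PUSH 12 → [3, 12]
GT      → [0]
NEG     → [0]
PUSH 49 → [0, 49]
PUSH 7  → [0, 49, 7]
DUP     → [0, 49, 7, 7]
ROT     → [0, 7, 7, 49]
MUL     → [0, 7, 343]
STORE 2 → [0, 7]
MUL     → [0]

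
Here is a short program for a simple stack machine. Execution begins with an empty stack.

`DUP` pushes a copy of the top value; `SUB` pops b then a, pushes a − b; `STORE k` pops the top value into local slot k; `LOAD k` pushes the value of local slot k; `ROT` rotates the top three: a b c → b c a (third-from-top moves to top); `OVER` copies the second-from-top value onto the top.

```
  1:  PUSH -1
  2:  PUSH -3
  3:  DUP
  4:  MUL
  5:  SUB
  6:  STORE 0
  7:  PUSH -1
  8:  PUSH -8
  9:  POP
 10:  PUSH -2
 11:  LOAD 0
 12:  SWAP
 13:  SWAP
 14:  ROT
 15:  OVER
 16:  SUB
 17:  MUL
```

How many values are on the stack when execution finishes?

2

PUSH -1 : -1
PUSH -3 : -1 -3
DUP     : -1 -3 -3
MUL     : -1 9
SUB     : -10
STORE 0 : (empty)
PUSH -1 : -1
PUSH -8 : -1 -8
POP     : -1
PUSH -2 : -1 -2
LOAD 0  : -1 -2 -10
SWAP    : -1 -10 -2
SWAP    : -1 -2 -10
ROT     : -2 -10 -1
OVER    : -2 -10 -1 -10
SUB     : -2 -10 9
MUL     : -2 -90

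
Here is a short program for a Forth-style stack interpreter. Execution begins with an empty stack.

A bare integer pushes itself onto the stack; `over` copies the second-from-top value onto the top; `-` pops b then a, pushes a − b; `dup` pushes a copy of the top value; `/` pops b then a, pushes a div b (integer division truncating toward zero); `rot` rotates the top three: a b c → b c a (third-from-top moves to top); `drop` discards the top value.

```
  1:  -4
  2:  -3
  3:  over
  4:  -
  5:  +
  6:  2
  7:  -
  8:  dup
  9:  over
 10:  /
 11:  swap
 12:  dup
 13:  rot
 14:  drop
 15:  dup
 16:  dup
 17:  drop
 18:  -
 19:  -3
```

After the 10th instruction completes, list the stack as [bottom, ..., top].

-4   → -4
-3   → -4 -3
over → -4 -3 -4
-    → -4 1
+    → -3
2    → -3 2
-    → -5
dup  → -5 -5
over → -5 -5 -5
/    → -5 1

[-5, 1]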